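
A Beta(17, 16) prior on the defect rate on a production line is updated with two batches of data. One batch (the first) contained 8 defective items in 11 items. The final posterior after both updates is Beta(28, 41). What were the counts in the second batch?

3 defective items and 22 good items

Because Beta–binomial updating is additive in the counts, the combined data contributed (α_post−α_prior, β_post−β_prior) successes and failures.
Total across both batches: 28−17=11 defective items, 41−16=25 good items.
Subtract the first batch: 11−8=3 defective items and 25−3=22 good items.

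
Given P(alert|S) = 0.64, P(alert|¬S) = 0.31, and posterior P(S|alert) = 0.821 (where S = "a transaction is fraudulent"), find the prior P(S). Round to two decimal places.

In odds form, posterior odds = prior odds × likelihood ratio, so prior odds = posterior odds ÷ LR.
Posterior odds = 0.821/(1−0.821) = 4.5866. LR = 0.64/0.31 = 2.0645.
Prior odds = 4.5866/2.0645 = 2.2217, so P(S) = 2.2217/(1+2.2217) ≈ 0.69.

P(S) = 0.69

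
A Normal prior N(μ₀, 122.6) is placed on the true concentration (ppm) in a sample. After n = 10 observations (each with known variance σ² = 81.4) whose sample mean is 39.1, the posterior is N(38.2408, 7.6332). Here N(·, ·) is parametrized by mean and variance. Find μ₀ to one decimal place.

With known observation variance, the Normal–Normal posterior has precision τ_n = τ₀ + n/σ² and mean μ_n = (τ₀μ₀ + (n/σ²)x̄)/τ_n.
Here τ₀ = 1/122.6 = 0.008157 and τ_data = 10/81.4 = 0.122850, so τ_n = 0.131007.
Rearranging for μ₀: μ₀ = (μ_n·τ_n − τ_data·x̄)/τ₀ = (38.2408·0.131007 − 0.122850·39.1) / 0.008157 = 0.206377/0.008157 ≈ 25.3.

μ₀ = 25.3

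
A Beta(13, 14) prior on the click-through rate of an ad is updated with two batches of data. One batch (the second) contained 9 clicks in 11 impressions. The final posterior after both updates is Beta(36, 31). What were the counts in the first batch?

Sequential conjugate updates are equivalent to a single update on the pooled data, so total successes = posterior α − prior α and total failures = posterior β − prior β.
Total across both batches: 36−13=23 clicks, 31−14=17 non-clicks.
Subtract the second batch: 23−9=14 clicks and 17−2=15 non-clicks.

14 clicks and 15 non-clicks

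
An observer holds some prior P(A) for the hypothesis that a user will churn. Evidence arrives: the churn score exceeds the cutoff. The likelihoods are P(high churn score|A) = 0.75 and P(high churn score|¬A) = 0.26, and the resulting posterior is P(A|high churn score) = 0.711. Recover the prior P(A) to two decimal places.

P(A) = 0.46

Bayes' rule in odds form gives O(A|E) = O(A)·[P(E|A)/P(E|¬A)], hence O(A) = O(A|E)/LR.
Posterior odds = 0.711/(1−0.711) = 2.4602. LR = 0.75/0.26 = 2.8846.
Prior odds = 2.4602/2.8846 = 0.8529, so P(A) = 0.8529/(1+0.8529) ≈ 0.46.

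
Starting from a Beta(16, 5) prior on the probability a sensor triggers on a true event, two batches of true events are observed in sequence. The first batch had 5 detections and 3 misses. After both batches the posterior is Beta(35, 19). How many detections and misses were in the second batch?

Sequential conjugate updates are equivalent to a single update on the pooled data, so total successes = posterior α − prior α and total failures = posterior β − prior β.
Total across both batches: 35−16=19 detections, 19−5=14 misses.
Subtract the first batch: 19−5=14 detections and 14−3=11 misses.

14 detections and 11 misses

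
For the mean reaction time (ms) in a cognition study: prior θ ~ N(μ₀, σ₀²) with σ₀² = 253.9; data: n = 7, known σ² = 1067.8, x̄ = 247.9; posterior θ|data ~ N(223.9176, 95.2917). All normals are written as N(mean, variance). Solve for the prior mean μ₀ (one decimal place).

μ₀ = 184.0

With known observation variance, the Normal–Normal posterior has precision τ_n = τ₀ + n/σ² and mean μ_n = (τ₀μ₀ + (n/σ²)x̄)/τ_n.
Here τ₀ = 1/253.9 = 0.003939 and τ_data = 7/1067.8 = 0.006556, so τ_n = 0.010495.
Rearranging for μ₀: μ₀ = (μ_n·τ_n − τ_data·x̄)/τ₀ = (223.9176·0.010495 − 0.006556·247.9) / 0.003939 = 0.724783/0.003939 ≈ 184.0.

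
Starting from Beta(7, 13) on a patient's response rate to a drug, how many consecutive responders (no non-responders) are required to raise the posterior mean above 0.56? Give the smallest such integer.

k = 10

After k responders and 0 non-responders the posterior is Beta(7+k, 13), with mean (7+k)/(7+13+k).
Set (7+k)/(20+k) > 0.56 and solve: k > (0.56·20 − 7)/(1 − 0.56) = 9.545.
The smallest integer exceeding 9.545 is 10.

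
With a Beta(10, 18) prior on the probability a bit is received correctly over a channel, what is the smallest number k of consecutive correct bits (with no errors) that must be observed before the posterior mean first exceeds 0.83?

After k correct bits and 0 errors the posterior is Beta(10+k, 18), with mean (10+k)/(10+18+k).
Set (10+k)/(28+k) > 0.83 and solve: k > (0.83·28 − 10)/(1 − 0.83) = 77.882.
The smallest integer exceeding 77.882 is 78, and checking k=78: (88)/(106) = 0.8302 > 0.83.

k = 78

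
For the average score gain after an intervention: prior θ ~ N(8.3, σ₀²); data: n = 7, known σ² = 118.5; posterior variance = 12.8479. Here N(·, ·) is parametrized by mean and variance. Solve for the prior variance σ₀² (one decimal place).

σ₀² = 53.3

Posterior precision equals prior precision plus data precision: 1/σ_n² = 1/σ₀² + n/σ².
So 1/σ₀² = 1/12.8479 − 7/118.5 = 0.077834 − 0.059072 = 0.018762.
Hence σ₀² = 1/0.018762 ≈ 53.3.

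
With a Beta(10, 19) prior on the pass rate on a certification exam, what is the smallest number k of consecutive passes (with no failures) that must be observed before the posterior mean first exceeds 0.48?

k = 8

After k passes and 0 failures the posterior is Beta(10+k, 19), with mean (10+k)/(10+19+k).
Set (10+k)/(29+k) > 0.48 and solve: k > (0.48·29 − 10)/(1 − 0.48) = 7.538.
The smallest integer exceeding 7.538 is 8, and checking k=8: (18)/(37) = 0.4865 > 0.48.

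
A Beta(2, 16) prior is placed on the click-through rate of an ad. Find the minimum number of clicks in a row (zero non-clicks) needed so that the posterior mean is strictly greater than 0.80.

After k clicks and 0 non-clicks the posterior is Beta(2+k, 16), with mean (2+k)/(2+16+k).
Set (2+k)/(18+k) > 0.80 and solve: k > (0.80·18 − 2)/(1 − 0.80) = 62.000.
The smallest integer exceeding 62.000 is 63.

k = 63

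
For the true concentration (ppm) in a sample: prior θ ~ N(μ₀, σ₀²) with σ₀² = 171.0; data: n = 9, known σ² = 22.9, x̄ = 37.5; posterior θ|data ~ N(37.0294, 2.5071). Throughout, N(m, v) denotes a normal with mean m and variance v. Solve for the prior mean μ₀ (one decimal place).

μ₀ = 5.4

With known observation variance, the Normal–Normal posterior has precision τ_n = τ₀ + n/σ² and mean μ_n = (τ₀μ₀ + (n/σ²)x̄)/τ_n.
Here τ₀ = 1/171.0 = 0.005848 and τ_data = 9/22.9 = 0.393013, so τ_n = 0.398861.
Rearranging for μ₀: μ₀ = (μ_n·τ_n − τ_data·x̄)/τ₀ = (37.0294·0.398861 − 0.393013·37.5) / 0.005848 = 0.031596/0.005848 ≈ 5.4.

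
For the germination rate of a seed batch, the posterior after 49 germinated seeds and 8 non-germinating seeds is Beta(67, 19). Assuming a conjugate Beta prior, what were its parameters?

Under Beta–binomial conjugacy the posterior parameters are (α+s, β+f).
Subtract the data counts: 67−49=18, 19−8=11.

Beta(18, 11)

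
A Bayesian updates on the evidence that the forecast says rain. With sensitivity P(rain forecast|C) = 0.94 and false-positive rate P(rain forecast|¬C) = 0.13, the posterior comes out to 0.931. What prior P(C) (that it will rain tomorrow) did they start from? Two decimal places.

P(C) = 0.65

Bayes' rule in odds form gives O(C|E) = O(C)·[P(E|C)/P(E|¬C)], hence O(C) = O(C|E)/LR.
Posterior odds = 0.931/(1−0.931) = 13.4928. LR = 0.94/0.13 = 7.2308.
Prior odds = 13.4928/7.2308 = 1.8660, so P(C) = 1.8660/(1+1.8660) ≈ 0.65.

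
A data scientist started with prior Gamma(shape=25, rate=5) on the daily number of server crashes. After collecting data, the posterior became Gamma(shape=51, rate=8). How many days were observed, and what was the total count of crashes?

Gamma–Poisson conjugacy: posterior shape = α + Σxᵢ, posterior rate = β + n.
Matching: Σxᵢ = 51 − 25 = 26 and n = 8 − 5 = 3.

n = 3 days with total 26 crashes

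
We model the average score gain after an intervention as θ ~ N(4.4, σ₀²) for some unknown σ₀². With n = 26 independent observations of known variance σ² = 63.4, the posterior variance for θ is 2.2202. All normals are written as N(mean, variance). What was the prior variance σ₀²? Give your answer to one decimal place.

σ₀² = 24.8

For the Normal–Normal model with known σ², precisions add: τ_n = τ₀ + n/σ².
So 1/σ₀² = 1/2.2202 − 26/63.4 = 0.450410 − 0.410095 = 0.040315.
Hence σ₀² = 1/0.040315 ≈ 24.8.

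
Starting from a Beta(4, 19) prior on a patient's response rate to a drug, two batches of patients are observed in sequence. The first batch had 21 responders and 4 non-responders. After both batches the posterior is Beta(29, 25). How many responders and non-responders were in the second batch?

4 responders and 2 non-responders

Because Beta–binomial updating is additive in the counts, the combined data contributed (α_post−α_prior, β_post−β_prior) successes and failures.
Total across both batches: 29−4=25 responders, 25−19=6 non-responders.
Subtract the first batch: 25−21=4 responders and 6−4=2 non-responders.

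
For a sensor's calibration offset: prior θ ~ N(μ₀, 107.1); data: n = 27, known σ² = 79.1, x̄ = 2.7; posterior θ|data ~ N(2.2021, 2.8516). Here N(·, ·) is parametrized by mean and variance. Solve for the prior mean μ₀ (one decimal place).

The posterior mean is a precision-weighted average: μ_n = (τ₀μ₀ + τ_data·x̄)/(τ₀+τ_data), with τ₀=1/σ₀² and τ_data=n/σ².
Here τ₀ = 1/107.1 = 0.009337 and τ_data = 27/79.1 = 0.341340, so τ_n = 0.350677.
Rearranging for μ₀: μ₀ = (μ_n·τ_n − τ_data·x̄)/τ₀ = (2.2021·0.350677 − 0.341340·2.7) / 0.009337 = -0.149392/0.009337 ≈ -16.0.

μ₀ = -16.0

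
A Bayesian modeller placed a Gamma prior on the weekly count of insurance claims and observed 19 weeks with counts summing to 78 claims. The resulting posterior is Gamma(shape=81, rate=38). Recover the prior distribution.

Gamma(shape=3, rate=19)

A Gamma(α, β) prior (rate parametrization) on a Poisson rate with n observations summing to S gives posterior Gamma(α+S, β+n).
So α = 81 − 78 = 3 and β = 38 − 19 = 19.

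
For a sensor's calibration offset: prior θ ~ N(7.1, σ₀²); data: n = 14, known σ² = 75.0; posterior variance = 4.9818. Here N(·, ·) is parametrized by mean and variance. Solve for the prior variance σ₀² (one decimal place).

σ₀² = 71.1

For the Normal–Normal model with known σ², precisions add: τ_n = τ₀ + n/σ².
So 1/σ₀² = 1/4.9818 − 14/75.0 = 0.200731 − 0.186667 = 0.014064.
Hence σ₀² = 1/0.014064 ≈ 71.1.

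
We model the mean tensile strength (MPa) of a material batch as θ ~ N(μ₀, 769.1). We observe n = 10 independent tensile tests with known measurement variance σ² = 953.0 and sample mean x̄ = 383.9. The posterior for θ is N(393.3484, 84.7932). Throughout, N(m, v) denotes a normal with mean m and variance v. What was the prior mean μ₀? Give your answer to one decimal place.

μ₀ = 469.6

The posterior mean is a precision-weighted average: μ_n = (τ₀μ₀ + τ_data·x̄)/(τ₀+τ_data), with τ₀=1/σ₀² and τ_data=n/σ².
Here τ₀ = 1/769.1 = 0.001300 and τ_data = 10/953.0 = 0.010493, so τ_n = 0.011793.
Rearranging for μ₀: μ₀ = (μ_n·τ_n − τ_data·x̄)/τ₀ = (393.3484·0.011793 − 0.010493·383.9) / 0.001300 = 0.610495/0.001300 ≈ 469.6.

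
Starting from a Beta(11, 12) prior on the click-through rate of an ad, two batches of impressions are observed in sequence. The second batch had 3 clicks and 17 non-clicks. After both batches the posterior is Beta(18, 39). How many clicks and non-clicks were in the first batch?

4 clicks and 10 non-clicks

Sequential conjugate updates are equivalent to a single update on the pooled data, so total successes = posterior α − prior α and total failures = posterior β − prior β.
Total across both batches: 18−11=7 clicks, 39−12=27 non-clicks.
Subtract the second batch: 7−3=4 clicks and 27−17=10 non-clicks.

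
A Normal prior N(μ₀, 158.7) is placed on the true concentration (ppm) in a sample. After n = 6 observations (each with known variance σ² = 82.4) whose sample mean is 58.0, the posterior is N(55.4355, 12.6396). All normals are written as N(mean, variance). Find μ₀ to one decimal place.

μ₀ = 25.8

With known observation variance, the Normal–Normal posterior has precision τ_n = τ₀ + n/σ² and mean μ_n = (τ₀μ₀ + (n/σ²)x̄)/τ_n.
Here τ₀ = 1/158.7 = 0.006301 and τ_data = 6/82.4 = 0.072816, so τ_n = 0.079117.
Rearranging for μ₀: μ₀ = (μ_n·τ_n − τ_data·x̄)/τ₀ = (55.4355·0.079117 − 0.072816·58.0) / 0.006301 = 0.162562/0.006301 ≈ 25.8.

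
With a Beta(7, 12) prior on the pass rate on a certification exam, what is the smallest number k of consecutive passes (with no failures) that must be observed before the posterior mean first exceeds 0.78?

After k passes and 0 failures the posterior is Beta(7+k, 12), with mean (7+k)/(7+12+k).
Set (7+k)/(19+k) > 0.78 and solve: k > (0.78·19 − 7)/(1 − 0.78) = 35.545.
The smallest integer exceeding 35.545 is 36, and checking k=36: (43)/(55) = 0.7818 > 0.78.

k = 36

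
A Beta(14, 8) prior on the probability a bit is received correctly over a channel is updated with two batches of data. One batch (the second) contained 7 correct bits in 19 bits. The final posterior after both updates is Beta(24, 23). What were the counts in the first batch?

3 correct bits and 3 errors

Sequential conjugate updates are equivalent to a single update on the pooled data, so total successes = posterior α − prior α and total failures = posterior β − prior β.
Total across both batches: 24−14=10 correct bits, 23−8=15 errors.
Subtract the second batch: 10−7=3 correct bits and 15−12=3 errors.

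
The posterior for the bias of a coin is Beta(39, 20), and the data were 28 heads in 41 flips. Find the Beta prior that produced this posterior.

Beta(11, 7)

Under Beta–binomial conjugacy the posterior parameters are (a+s, b+f).
Subtract the data counts: 39−28=11, 20−13=7.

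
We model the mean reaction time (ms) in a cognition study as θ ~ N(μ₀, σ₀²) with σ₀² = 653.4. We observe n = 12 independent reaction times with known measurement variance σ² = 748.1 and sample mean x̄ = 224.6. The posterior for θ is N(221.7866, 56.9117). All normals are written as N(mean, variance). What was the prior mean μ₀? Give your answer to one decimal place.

μ₀ = 192.3

The posterior mean is a precision-weighted average: μ_n = (τ₀μ₀ + τ_data·x̄)/(τ₀+τ_data), with τ₀=1/σ₀² and τ_data=n/σ².
Here τ₀ = 1/653.4 = 0.001530 and τ_data = 12/748.1 = 0.016041, so τ_n = 0.017571.
Rearranging for μ₀: μ₀ = (μ_n·τ_n − τ_data·x̄)/τ₀ = (221.7866·0.017571 − 0.016041·224.6) / 0.001530 = 0.294204/0.001530 ≈ 192.3.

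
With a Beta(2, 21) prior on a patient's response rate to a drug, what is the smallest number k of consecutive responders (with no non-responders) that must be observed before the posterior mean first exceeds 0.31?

After k responders and 0 non-responders the posterior is Beta(2+k, 21), with mean (2+k)/(2+21+k).
Set (2+k)/(23+k) > 0.31 and solve: k > (0.31·23 − 2)/(1 − 0.31) = 7.435.
The smallest integer exceeding 7.435 is 8.

k = 8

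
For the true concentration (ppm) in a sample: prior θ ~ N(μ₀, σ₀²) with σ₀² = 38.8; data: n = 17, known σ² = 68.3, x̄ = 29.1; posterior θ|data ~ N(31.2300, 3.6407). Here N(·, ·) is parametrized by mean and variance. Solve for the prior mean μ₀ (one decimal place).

With known observation variance, the Normal–Normal posterior has precision τ_n = τ₀ + n/σ² and mean μ_n = (τ₀μ₀ + (n/σ²)x̄)/τ_n.
Here τ₀ = 1/38.8 = 0.025773 and τ_data = 17/68.3 = 0.248902, so τ_n = 0.274675.
Rearranging for μ₀: μ₀ = (μ_n·τ_n − τ_data·x̄)/τ₀ = (31.2300·0.274675 − 0.248902·29.1) / 0.025773 = 1.335052/0.025773 ≈ 51.8.

μ₀ = 51.8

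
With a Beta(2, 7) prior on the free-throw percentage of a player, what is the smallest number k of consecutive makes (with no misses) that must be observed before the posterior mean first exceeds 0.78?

k = 23

After k makes and 0 misses the posterior is Beta(2+k, 7), with mean (2+k)/(2+7+k).
Set (2+k)/(9+k) > 0.78 and solve: k > (0.78·9 − 2)/(1 − 0.78) = 22.818.
The smallest integer exceeding 22.818 is 23.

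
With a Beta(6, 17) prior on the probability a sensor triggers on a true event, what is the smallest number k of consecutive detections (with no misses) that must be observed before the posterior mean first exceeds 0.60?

After k detections and 0 misses the posterior is Beta(6+k, 17), with mean (6+k)/(6+17+k).
Set (6+k)/(23+k) > 0.60 and solve: k > (0.60·23 − 6)/(1 − 0.60) = 19.500.
The smallest integer exceeding 19.500 is 20.

k = 20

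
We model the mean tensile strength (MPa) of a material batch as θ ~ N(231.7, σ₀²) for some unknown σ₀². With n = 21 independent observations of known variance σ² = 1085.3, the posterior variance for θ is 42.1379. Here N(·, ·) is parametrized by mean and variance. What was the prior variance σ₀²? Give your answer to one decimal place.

σ₀² = 228.2

Posterior precision equals prior precision plus data precision: 1/σ_n² = 1/σ₀² + n/σ².
So 1/σ₀² = 1/42.1379 − 21/1085.3 = 0.023732 − 0.019349 = 0.004383.
Hence σ₀² = 1/0.004383 ≈ 228.2.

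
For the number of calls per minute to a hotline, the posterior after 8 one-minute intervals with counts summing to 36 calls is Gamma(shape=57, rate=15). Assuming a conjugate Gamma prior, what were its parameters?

Gamma–Poisson conjugacy: posterior shape = α + Σxᵢ, posterior rate = β + n.
So α = 57 − 36 = 21 and β = 15 − 8 = 7.

Gamma(shape=21, rate=7)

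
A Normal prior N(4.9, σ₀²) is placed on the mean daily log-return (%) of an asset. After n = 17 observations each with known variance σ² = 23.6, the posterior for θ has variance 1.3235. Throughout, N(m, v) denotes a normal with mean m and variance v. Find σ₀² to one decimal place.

Posterior precision equals prior precision plus data precision: 1/σ_n² = 1/σ₀² + n/σ².
So 1/σ₀² = 1/1.3235 − 17/23.6 = 0.755572 − 0.720339 = 0.035233.
Hence σ₀² = 1/0.035233 ≈ 28.4.

σ₀² = 28.4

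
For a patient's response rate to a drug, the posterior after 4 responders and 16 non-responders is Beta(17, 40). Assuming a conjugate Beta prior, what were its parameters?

Under Beta–binomial conjugacy the posterior parameters are (a+s, b+f).
Subtract the data counts: 17−4=13, 40−16=24.

Beta(13, 24)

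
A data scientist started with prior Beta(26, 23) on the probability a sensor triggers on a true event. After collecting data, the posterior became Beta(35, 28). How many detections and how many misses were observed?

9 detections and 5 misses

A Beta(a, b) prior with s successes and f failures in binomial data gives a Beta(a+s, b+f) posterior.
Match parameters: s=35−26=9, f=28−23=5.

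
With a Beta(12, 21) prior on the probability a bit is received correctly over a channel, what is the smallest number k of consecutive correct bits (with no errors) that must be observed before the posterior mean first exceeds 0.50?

k = 10

After k correct bits and 0 errors the posterior is Beta(12+k, 21), with mean (12+k)/(12+21+k).
Set (12+k)/(33+k) > 0.50 and solve: k > (0.50·33 − 12)/(1 − 0.50) = 9.000.
The smallest integer exceeding 9.000 is 10, and checking k=10: (22)/(43) = 0.5116 > 0.50.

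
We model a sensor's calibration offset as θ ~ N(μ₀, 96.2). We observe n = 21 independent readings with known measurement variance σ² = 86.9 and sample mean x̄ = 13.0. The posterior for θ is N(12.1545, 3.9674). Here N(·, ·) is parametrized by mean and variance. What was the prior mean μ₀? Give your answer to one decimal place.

The posterior mean is a precision-weighted average: μ_n = (τ₀μ₀ + τ_data·x̄)/(τ₀+τ_data), with τ₀=1/σ₀² and τ_data=n/σ².
Here τ₀ = 1/96.2 = 0.010395 and τ_data = 21/86.9 = 0.241657, so τ_n = 0.252052.
Rearranging for μ₀: μ₀ = (μ_n·τ_n − τ_data·x̄)/τ₀ = (12.1545·0.252052 − 0.241657·13.0) / 0.010395 = -0.077975/0.010395 ≈ -7.5.

μ₀ = -7.5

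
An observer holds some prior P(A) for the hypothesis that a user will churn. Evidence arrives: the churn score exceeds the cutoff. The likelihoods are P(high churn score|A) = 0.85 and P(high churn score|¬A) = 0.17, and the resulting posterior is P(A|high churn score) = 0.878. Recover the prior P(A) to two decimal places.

P(A) = 0.59

In odds form, posterior odds = prior odds × likelihood ratio, so prior odds = posterior odds ÷ LR.
Posterior odds = 0.878/(1−0.878) = 7.1967. LR = 0.85/0.17 = 5.0000.
Prior odds = 7.1967/5.0000 = 1.4393, so P(A) = 1.4393/(1+1.4393) ≈ 0.59.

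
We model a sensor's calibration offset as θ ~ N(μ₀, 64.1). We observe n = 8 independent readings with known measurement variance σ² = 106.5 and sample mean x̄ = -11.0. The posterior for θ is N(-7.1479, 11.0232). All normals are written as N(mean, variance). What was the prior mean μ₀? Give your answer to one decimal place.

μ₀ = 11.4

The posterior mean is a precision-weighted average: μ_n = (τ₀μ₀ + τ_data·x̄)/(τ₀+τ_data), with τ₀=1/σ₀² and τ_data=n/σ².
Here τ₀ = 1/64.1 = 0.015601 and τ_data = 8/106.5 = 0.075117, so τ_n = 0.090718.
Rearranging for μ₀: μ₀ = (μ_n·τ_n − τ_data·x̄)/τ₀ = (-7.1479·0.090718 − 0.075117·-11.0) / 0.015601 = 0.177844/0.015601 ≈ 11.4.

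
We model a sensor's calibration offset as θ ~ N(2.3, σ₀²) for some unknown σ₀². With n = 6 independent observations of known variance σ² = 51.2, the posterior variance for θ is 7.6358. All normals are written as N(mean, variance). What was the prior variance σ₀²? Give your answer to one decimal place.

Posterior precision equals prior precision plus data precision: 1/σ_n² = 1/σ₀² + n/σ².
So 1/σ₀² = 1/7.6358 − 6/51.2 = 0.130962 − 0.117188 = 0.013774.
Hence σ₀² = 1/0.013774 ≈ 72.6.

σ₀² = 72.6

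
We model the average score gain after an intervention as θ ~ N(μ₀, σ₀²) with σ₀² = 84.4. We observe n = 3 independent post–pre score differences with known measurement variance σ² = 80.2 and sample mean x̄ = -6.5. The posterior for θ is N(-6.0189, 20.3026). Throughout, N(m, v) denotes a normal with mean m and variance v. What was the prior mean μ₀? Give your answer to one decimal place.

With known observation variance, the Normal–Normal posterior has precision τ_n = τ₀ + n/σ² and mean μ_n = (τ₀μ₀ + (n/σ²)x̄)/τ_n.
Here τ₀ = 1/84.4 = 0.011848 and τ_data = 3/80.2 = 0.037406, so τ_n = 0.049254.
Rearranging for μ₀: μ₀ = (μ_n·τ_n − τ_data·x̄)/τ₀ = (-6.0189·0.049254 − 0.037406·-6.5) / 0.011848 = -0.053316/0.011848 ≈ -4.5.

μ₀ = -4.5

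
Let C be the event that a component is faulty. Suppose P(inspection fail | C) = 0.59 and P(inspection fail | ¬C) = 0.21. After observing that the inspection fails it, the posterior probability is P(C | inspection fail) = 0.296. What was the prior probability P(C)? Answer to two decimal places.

P(C) = 0.13

Bayes' rule in odds form gives O(C|E) = O(C)·[P(E|C)/P(E|¬C)], hence O(C) = O(C|E)/LR.
Posterior odds = 0.296/(1−0.296) = 0.4205. LR = 0.59/0.21 = 2.8095.
Prior odds = 0.4205/2.8095 = 0.1497, so P(C) = 0.1497/(1+0.1497) ≈ 0.13.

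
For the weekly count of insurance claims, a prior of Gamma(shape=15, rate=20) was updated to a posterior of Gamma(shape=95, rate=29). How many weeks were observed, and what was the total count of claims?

Gamma–Poisson conjugacy: posterior shape = α + Σxᵢ, posterior rate = β + n.
Matching: Σxᵢ = 95 − 15 = 80 and n = 29 − 20 = 9.

n = 9 weeks with total 80 claims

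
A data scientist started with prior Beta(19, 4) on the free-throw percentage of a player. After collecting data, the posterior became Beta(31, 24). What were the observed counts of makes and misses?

A Beta(α, β) prior with s successes and f failures in binomial data gives a Beta(α+s, β+f) posterior.
Match parameters: s=31−19=12, f=24−4=20.

12 makes and 20 misses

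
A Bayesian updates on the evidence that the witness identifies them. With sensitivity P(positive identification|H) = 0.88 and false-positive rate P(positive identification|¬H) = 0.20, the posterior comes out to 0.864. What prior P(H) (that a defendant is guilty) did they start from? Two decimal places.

Bayes' rule in odds form gives O(H|E) = O(H)·[P(E|H)/P(E|¬H)], hence O(H) = O(H|E)/LR.
Posterior odds = 0.864/(1−0.864) = 6.3529. LR = 0.88/0.20 = 4.4000.
Prior odds = 6.3529/4.4000 = 1.4438, so P(H) = 1.4438/(1+1.4438) ≈ 0.59.

P(H) = 0.59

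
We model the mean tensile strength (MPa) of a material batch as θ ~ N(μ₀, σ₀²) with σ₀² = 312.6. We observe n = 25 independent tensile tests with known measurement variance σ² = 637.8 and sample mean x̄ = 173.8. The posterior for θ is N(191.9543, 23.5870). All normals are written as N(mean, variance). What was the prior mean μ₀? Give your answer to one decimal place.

With known observation variance, the Normal–Normal posterior has precision τ_n = τ₀ + n/σ² and mean μ_n = (τ₀μ₀ + (n/σ²)x̄)/τ_n.
Here τ₀ = 1/312.6 = 0.003199 and τ_data = 25/637.8 = 0.039197, so τ_n = 0.042396.
Rearranging for μ₀: μ₀ = (μ_n·τ_n − τ_data·x̄)/τ₀ = (191.9543·0.042396 − 0.039197·173.8) / 0.003199 = 1.325656/0.003199 ≈ 414.4.

μ₀ = 414.4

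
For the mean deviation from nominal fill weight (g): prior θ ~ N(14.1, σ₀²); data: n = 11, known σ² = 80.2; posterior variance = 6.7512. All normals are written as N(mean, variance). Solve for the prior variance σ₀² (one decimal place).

σ₀² = 91.2

For the Normal–Normal model with known σ², precisions add: τ_n = τ₀ + n/σ².
So 1/σ₀² = 1/6.7512 − 11/80.2 = 0.148122 − 0.137157 = 0.010965.
Hence σ₀² = 1/0.010965 ≈ 91.2.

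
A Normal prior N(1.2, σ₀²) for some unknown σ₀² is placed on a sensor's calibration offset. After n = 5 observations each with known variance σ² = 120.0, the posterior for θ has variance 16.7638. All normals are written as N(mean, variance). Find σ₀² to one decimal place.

Posterior precision equals prior precision plus data precision: 1/σ_n² = 1/σ₀² + n/σ².
So 1/σ₀² = 1/16.7638 − 5/120.0 = 0.059652 − 0.041667 = 0.017985.
Hence σ₀² = 1/0.017985 ≈ 55.6.

σ₀² = 55.6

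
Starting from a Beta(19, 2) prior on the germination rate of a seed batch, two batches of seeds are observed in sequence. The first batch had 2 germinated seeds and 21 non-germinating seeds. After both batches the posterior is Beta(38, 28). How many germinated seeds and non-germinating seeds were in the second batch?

17 germinated seeds and 5 non-germinating seeds

Sequential conjugate updates are equivalent to a single update on the pooled data, so total successes = posterior α − prior α and total failures = posterior β − prior β.
Total across both batches: 38−19=19 germinated seeds, 28−2=26 non-germinating seeds.
Subtract the first batch: 19−2=17 germinated seeds and 26−21=5 non-germinating seeds.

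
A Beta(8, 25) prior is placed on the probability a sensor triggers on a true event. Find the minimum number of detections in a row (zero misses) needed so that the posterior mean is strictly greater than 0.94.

k = 384

After k detections and 0 misses the posterior is Beta(8+k, 25), with mean (8+k)/(8+25+k).
Set (8+k)/(33+k) > 0.94 and solve: k > (0.94·33 − 8)/(1 − 0.94) = 383.667.
The smallest integer exceeding 383.667 is 384, and checking k=384: (392)/(417) = 0.9400 > 0.94.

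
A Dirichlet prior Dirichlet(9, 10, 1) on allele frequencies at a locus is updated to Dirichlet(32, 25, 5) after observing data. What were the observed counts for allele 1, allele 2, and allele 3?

For a Dirichlet(α) prior with multinomial counts c, the posterior is Dirichlet(α + c) componentwise.
Counts are posterior − prior componentwise: 32−9=23, 25−10=15, 5−1=4.

counts (23, 15, 4)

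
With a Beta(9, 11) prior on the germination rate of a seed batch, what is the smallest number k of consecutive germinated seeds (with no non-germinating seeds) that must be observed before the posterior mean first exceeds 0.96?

k = 256

After k germinated seeds and 0 non-germinating seeds the posterior is Beta(9+k, 11), with mean (9+k)/(9+11+k).
Set (9+k)/(20+k) > 0.96 and solve: k > (0.96·20 − 9)/(1 − 0.96) = 255.000.
The smallest integer exceeding 255.000 is 256, and checking k=256: (265)/(276) = 0.9601 > 0.96.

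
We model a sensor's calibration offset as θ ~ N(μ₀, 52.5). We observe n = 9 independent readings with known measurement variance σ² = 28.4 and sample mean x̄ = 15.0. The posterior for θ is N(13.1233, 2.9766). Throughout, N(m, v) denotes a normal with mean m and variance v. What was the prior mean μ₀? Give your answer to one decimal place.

With known observation variance, the Normal–Normal posterior has precision τ_n = τ₀ + n/σ² and mean μ_n = (τ₀μ₀ + (n/σ²)x̄)/τ_n.
Here τ₀ = 1/52.5 = 0.019048 and τ_data = 9/28.4 = 0.316901, so τ_n = 0.335949.
Rearranging for μ₀: μ₀ = (μ_n·τ_n − τ_data·x̄)/τ₀ = (13.1233·0.335949 − 0.316901·15.0) / 0.019048 = -0.344755/0.019048 ≈ -18.1.

μ₀ = -18.1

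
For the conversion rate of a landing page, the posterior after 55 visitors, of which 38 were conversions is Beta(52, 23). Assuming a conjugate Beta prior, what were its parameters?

A Beta(a, b) prior with s successes and f failures in binomial data gives a Beta(a+s, b+f) posterior.
Subtract the data counts: 52−38=14, 23−17=6.

Beta(14, 6)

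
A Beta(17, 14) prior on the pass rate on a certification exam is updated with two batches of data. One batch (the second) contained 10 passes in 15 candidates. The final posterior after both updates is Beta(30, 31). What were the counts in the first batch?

3 passes and 12 failures

Sequential conjugate updates are equivalent to a single update on the pooled data, so total successes = posterior α − prior α and total failures = posterior β − prior β.
Total across both batches: 30−17=13 passes, 31−14=17 failures.
Subtract the second batch: 13−10=3 passes and 17−5=12 failures.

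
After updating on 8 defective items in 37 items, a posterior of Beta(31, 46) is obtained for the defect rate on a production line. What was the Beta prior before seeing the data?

Under Beta–binomial conjugacy the posterior parameters are (a+s, b+f).
Subtract the data counts: 31−8=23, 46−29=17.

Beta(23, 17)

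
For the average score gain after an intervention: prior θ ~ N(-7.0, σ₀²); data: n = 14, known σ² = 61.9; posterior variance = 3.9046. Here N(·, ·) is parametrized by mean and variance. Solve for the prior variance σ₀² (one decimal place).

σ₀² = 33.4

For the Normal–Normal model with known σ², precisions add: τ_n = τ₀ + n/σ².
So 1/σ₀² = 1/3.9046 − 14/61.9 = 0.256108 − 0.226171 = 0.029937.
Hence σ₀² = 1/0.029937 ≈ 33.4.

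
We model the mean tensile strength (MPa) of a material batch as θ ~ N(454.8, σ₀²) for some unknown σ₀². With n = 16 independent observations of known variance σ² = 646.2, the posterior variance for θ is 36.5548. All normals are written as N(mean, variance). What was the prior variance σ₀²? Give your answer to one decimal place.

σ₀² = 385.2

For the Normal–Normal model with known σ², precisions add: τ_n = τ₀ + n/σ².
So 1/σ₀² = 1/36.5548 − 16/646.2 = 0.027356 − 0.024760 = 0.002596.
Hence σ₀² = 1/0.002596 ≈ 385.2.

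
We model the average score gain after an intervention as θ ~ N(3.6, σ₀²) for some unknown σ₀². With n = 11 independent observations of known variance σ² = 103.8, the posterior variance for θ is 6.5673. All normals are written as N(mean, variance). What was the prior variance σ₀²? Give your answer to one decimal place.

σ₀² = 21.6

Posterior precision equals prior precision plus data precision: 1/σ_n² = 1/σ₀² + n/σ².
So 1/σ₀² = 1/6.5673 − 11/103.8 = 0.152270 − 0.105973 = 0.046297.
Hence σ₀² = 1/0.046297 ≈ 21.6.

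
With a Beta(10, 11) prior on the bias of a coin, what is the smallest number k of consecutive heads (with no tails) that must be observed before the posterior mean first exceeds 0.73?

k = 20

After k heads and 0 tails the posterior is Beta(10+k, 11), with mean (10+k)/(10+11+k).
Set (10+k)/(21+k) > 0.73 and solve: k > (0.73·21 − 10)/(1 − 0.73) = 19.741.
The smallest integer exceeding 19.741 is 20.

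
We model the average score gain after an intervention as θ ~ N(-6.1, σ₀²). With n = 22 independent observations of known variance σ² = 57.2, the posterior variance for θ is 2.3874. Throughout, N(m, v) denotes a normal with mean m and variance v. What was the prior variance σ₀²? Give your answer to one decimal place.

For the Normal–Normal model with known σ², precisions add: τ_n = τ₀ + n/σ².
So 1/σ₀² = 1/2.3874 − 22/57.2 = 0.418866 − 0.384615 = 0.034251.
Hence σ₀² = 1/0.034251 ≈ 29.2.

σ₀² = 29.2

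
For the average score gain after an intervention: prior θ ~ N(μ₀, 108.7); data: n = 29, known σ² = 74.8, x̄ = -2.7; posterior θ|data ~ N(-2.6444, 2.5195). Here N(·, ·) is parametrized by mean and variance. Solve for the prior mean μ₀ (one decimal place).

The posterior mean is a precision-weighted average: μ_n = (τ₀μ₀ + τ_data·x̄)/(τ₀+τ_data), with τ₀=1/σ₀² and τ_data=n/σ².
Here τ₀ = 1/108.7 = 0.009200 and τ_data = 29/74.8 = 0.387701, so τ_n = 0.396901.
Rearranging for μ₀: μ₀ = (μ_n·τ_n − τ_data·x̄)/τ₀ = (-2.6444·0.396901 − 0.387701·-2.7) / 0.009200 = -0.002772/0.009200 ≈ -0.3.

μ₀ = -0.3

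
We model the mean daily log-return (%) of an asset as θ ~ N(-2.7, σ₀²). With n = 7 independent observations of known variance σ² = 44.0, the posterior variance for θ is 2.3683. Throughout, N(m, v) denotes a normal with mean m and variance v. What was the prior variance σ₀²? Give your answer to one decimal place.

σ₀² = 3.8

For the Normal–Normal model with known σ², precisions add: τ_n = τ₀ + n/σ².
So 1/σ₀² = 1/2.3683 − 7/44.0 = 0.422244 − 0.159091 = 0.263153.
Hence σ₀² = 1/0.263153 ≈ 3.8.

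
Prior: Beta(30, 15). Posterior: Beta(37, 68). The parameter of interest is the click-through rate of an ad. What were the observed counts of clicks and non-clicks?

Under Beta–binomial conjugacy the posterior parameters are (a+s, b+f).
So s = 37 − 30 = 7 and f = 68 − 15 = 53.

7 clicks and 53 non-clicks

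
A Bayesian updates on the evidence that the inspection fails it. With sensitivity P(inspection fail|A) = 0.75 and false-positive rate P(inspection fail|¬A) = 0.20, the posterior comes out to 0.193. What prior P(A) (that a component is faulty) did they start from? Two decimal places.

P(A) = 0.06

Bayes' rule in odds form gives O(A|E) = O(A)·[P(E|A)/P(E|¬A)], hence O(A) = O(A|E)/LR.
Posterior odds = 0.193/(1−0.193) = 0.2392. LR = 0.75/0.20 = 3.7500.
Prior odds = 0.2392/3.7500 = 0.0638, so P(A) = 0.0638/(1+0.0638) ≈ 0.06.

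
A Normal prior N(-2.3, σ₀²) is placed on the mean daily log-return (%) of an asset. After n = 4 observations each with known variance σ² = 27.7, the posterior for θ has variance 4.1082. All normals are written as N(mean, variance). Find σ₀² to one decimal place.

σ₀² = 10.1

For the Normal–Normal model with known σ², precisions add: τ_n = τ₀ + n/σ².
So 1/σ₀² = 1/4.1082 − 4/27.7 = 0.243416 − 0.144404 = 0.099012.
Hence σ₀² = 1/0.099012 ≈ 10.1.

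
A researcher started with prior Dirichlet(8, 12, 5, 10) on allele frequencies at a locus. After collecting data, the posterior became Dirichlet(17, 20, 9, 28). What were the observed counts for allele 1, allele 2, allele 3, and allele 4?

For a Dirichlet(α) prior with multinomial counts c, the posterior is Dirichlet(α + c) componentwise.
Counts are posterior − prior componentwise: 17−8=9, 20−12=8, 9−5=4, 28−10=18.

counts (9, 8, 4, 18)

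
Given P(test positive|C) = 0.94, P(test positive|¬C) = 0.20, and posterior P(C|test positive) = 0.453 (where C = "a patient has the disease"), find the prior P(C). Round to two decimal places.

In odds form, posterior odds = prior odds × likelihood ratio, so prior odds = posterior odds ÷ LR.
Posterior odds = 0.453/(1−0.453) = 0.8282. LR = 0.94/0.20 = 4.7000.
Prior odds = 0.8282/4.7000 = 0.1762, so P(C) = 0.1762/(1+0.1762) ≈ 0.15.

P(C) = 0.15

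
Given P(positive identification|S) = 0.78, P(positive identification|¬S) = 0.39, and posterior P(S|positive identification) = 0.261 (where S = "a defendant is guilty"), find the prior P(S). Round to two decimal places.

P(S) = 0.15

In odds form, posterior odds = prior odds × likelihood ratio, so prior odds = posterior odds ÷ LR.
Posterior odds = 0.261/(1−0.261) = 0.3532. LR = 0.78/0.39 = 2.0000.
Prior odds = 0.3532/2.0000 = 0.1766, so P(S) = 0.1766/(1+0.1766) ≈ 0.15.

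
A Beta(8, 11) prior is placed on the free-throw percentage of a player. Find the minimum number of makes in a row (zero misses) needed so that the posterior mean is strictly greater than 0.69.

k = 17

After k makes and 0 misses the posterior is Beta(8+k, 11), with mean (8+k)/(8+11+k).
Set (8+k)/(19+k) > 0.69 and solve: k > (0.69·19 − 8)/(1 − 0.69) = 16.484.
The smallest integer exceeding 16.484 is 17, and checking k=17: (25)/(36) = 0.6944 > 0.69.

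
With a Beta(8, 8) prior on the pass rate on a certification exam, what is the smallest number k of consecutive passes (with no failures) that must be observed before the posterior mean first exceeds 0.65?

k = 7

After k passes and 0 failures the posterior is Beta(8+k, 8), with mean (8+k)/(8+8+k).
Set (8+k)/(16+k) > 0.65 and solve: k > (0.65·16 − 8)/(1 − 0.65) = 6.857.
The smallest integer exceeding 6.857 is 7, and checking k=7: (15)/(23) = 0.6522 > 0.65.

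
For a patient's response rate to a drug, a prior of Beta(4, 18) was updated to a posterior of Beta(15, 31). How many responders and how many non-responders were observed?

Under Beta–binomial conjugacy the posterior parameters are (a+s, b+f).
Match parameters: s=15−4=11, f=31−18=13.

11 responders and 13 non-responders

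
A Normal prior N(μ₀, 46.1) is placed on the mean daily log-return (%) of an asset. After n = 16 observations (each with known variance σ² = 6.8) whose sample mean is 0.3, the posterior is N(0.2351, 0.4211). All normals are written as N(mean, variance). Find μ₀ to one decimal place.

With known observation variance, the Normal–Normal posterior has precision τ_n = τ₀ + n/σ² and mean μ_n = (τ₀μ₀ + (n/σ²)x̄)/τ_n.
Here τ₀ = 1/46.1 = 0.021692 and τ_data = 16/6.8 = 2.352941, so τ_n = 2.374633.
Rearranging for μ₀: μ₀ = (μ_n·τ_n − τ_data·x̄)/τ₀ = (0.2351·2.374633 − 2.352941·0.3) / 0.021692 = -0.147606/0.021692 ≈ -6.8.

μ₀ = -6.8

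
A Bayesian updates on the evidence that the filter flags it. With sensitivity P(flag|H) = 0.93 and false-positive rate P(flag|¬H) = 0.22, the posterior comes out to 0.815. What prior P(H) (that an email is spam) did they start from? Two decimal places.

Bayes' rule in odds form gives O(H|E) = O(H)·[P(E|H)/P(E|¬H)], hence O(H) = O(H|E)/LR.
Posterior odds = 0.815/(1−0.815) = 4.4054. LR = 0.93/0.22 = 4.2273.
Prior odds = 4.4054/4.2273 = 1.0421, so P(H) = 1.0421/(1+1.0421) ≈ 0.51.

P(H) = 0.51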